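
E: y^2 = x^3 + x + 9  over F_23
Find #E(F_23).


For each x in F_23, count y with y^2 = x^3 + 1 x + 9 mod 23:
  x = 0: RHS = 9, y in [3, 20]  -> 2 point(s)
  x = 3: RHS = 16, y in [4, 19]  -> 2 point(s)
  x = 4: RHS = 8, y in [10, 13]  -> 2 point(s)
  x = 5: RHS = 1, y in [1, 22]  -> 2 point(s)
  x = 6: RHS = 1, y in [1, 22]  -> 2 point(s)
  x = 8: RHS = 0, y in [0]  -> 1 point(s)
  x = 12: RHS = 1, y in [1, 22]  -> 2 point(s)
  x = 15: RHS = 18, y in [8, 15]  -> 2 point(s)
  x = 16: RHS = 4, y in [2, 21]  -> 2 point(s)
  x = 20: RHS = 2, y in [5, 18]  -> 2 point(s)
Affine points: 19. Add the point at infinity: total = 20.

#E(F_23) = 20


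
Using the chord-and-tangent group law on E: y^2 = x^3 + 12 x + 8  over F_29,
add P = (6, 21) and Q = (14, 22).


P != Q, so use the chord formula.
s = (y2 - y1) / (x2 - x1) = (1) / (8) mod 29 = 11
x3 = s^2 - x1 - x2 mod 29 = 11^2 - 6 - 14 = 14
y3 = s (x1 - x3) - y1 mod 29 = 11 * (6 - 14) - 21 = 7

P + Q = (14, 7)


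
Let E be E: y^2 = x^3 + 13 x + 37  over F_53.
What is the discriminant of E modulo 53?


4 a^3 + 27 b^2 = 4*13^3 + 27*37^2 = 8788 + 36963 = 45751
Delta = -16 * (45751) = -732016
Delta mod 53 = 20

Delta = 20 (mod 53)


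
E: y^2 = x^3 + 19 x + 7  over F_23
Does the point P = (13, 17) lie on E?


Check whether y^2 = x^3 + 19 x + 7 (mod 23) for (x, y) = (13, 17).
LHS: y^2 = 17^2 mod 23 = 13
RHS: x^3 + 19 x + 7 = 13^3 + 19*13 + 7 mod 23 = 13
LHS = RHS

Yes, on the curve


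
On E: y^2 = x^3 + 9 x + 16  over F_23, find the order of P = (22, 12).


Compute successive multiples of P until we hit O:
  1P = (22, 12)
  2P = (8, 18)
  3P = (19, 13)
  4P = (0, 19)
  5P = (4, 22)
  6P = (1, 7)
  7P = (12, 9)
  8P = (16, 22)
  ... (continuing to 29P)
  29P = O

ord(P) = 29


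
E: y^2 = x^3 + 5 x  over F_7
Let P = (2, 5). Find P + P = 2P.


Doubling: s = (3 x1^2 + a) / (2 y1)
s = (3*2^2 + 5) / (2*5) mod 7 = 1
x3 = s^2 - 2 x1 mod 7 = 1^2 - 2*2 = 4
y3 = s (x1 - x3) - y1 mod 7 = 1 * (2 - 4) - 5 = 0

2P = (4, 0)


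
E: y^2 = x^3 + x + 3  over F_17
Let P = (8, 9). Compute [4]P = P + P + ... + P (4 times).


k = 4 = 100_2 (binary, LSB first: 001)
Double-and-add from P = (8, 9):
  bit 0 = 0: acc unchanged = O
  bit 1 = 0: acc unchanged = O
  bit 2 = 1: acc = O + (2, 8) = (2, 8)

4P = (2, 8)


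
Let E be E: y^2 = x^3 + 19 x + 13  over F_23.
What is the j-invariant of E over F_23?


Delta = -16(4 a^3 + 27 b^2) mod 23 = 19
-1728 * (4 a)^3 = -1728 * (4*19)^3 mod 23 = 6
j = 6 * 19^(-1) mod 23 = 10

j = 10 (mod 23)


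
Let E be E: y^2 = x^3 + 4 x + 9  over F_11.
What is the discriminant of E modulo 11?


4 a^3 + 27 b^2 = 4*4^3 + 27*9^2 = 256 + 2187 = 2443
Delta = -16 * (2443) = -39088
Delta mod 11 = 6

Delta = 6 (mod 11)


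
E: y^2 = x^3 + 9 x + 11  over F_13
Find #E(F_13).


For each x in F_13, count y with y^2 = x^3 + 9 x + 11 mod 13:
  x = 3: RHS = 0, y in [0]  -> 1 point(s)
  x = 5: RHS = 12, y in [5, 8]  -> 2 point(s)
  x = 7: RHS = 1, y in [1, 12]  -> 2 point(s)
  x = 8: RHS = 10, y in [6, 7]  -> 2 point(s)
  x = 10: RHS = 9, y in [3, 10]  -> 2 point(s)
  x = 12: RHS = 1, y in [1, 12]  -> 2 point(s)
Affine points: 11. Add the point at infinity: total = 12.

#E(F_13) = 12


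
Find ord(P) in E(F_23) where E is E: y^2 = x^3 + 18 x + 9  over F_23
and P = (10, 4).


Compute successive multiples of P until we hit O:
  1P = (10, 4)
  2P = (9, 7)
  3P = (13, 5)
  4P = (18, 1)
  5P = (7, 15)
  6P = (22, 17)
  7P = (0, 3)
  8P = (16, 0)
  ... (continuing to 16P)
  16P = O

ord(P) = 16


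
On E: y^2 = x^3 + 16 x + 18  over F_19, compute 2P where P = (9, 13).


Doubling: s = (3 x1^2 + a) / (2 y1)
s = (3*9^2 + 16) / (2*13) mod 19 = 18
x3 = s^2 - 2 x1 mod 19 = 18^2 - 2*9 = 2
y3 = s (x1 - x3) - y1 mod 19 = 18 * (9 - 2) - 13 = 18

2P = (2, 18)


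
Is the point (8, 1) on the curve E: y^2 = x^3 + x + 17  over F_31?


Check whether y^2 = x^3 + 1 x + 17 (mod 31) for (x, y) = (8, 1).
LHS: y^2 = 1^2 mod 31 = 1
RHS: x^3 + 1 x + 17 = 8^3 + 1*8 + 17 mod 31 = 10
LHS != RHS

No, not on the curve


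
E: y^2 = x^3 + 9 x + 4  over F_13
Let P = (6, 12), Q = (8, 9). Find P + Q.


P != Q, so use the chord formula.
s = (y2 - y1) / (x2 - x1) = (10) / (2) mod 13 = 5
x3 = s^2 - x1 - x2 mod 13 = 5^2 - 6 - 8 = 11
y3 = s (x1 - x3) - y1 mod 13 = 5 * (6 - 11) - 12 = 2

P + Q = (11, 2)


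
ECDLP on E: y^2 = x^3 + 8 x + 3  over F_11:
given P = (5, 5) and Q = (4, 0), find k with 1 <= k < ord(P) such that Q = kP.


Enumerate multiples of P until we hit Q = (4, 0):
  1P = (5, 5)
  2P = (4, 0)
Match found at i = 2.

k = 2


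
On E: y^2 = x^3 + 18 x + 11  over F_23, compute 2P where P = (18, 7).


Doubling: s = (3 x1^2 + a) / (2 y1)
s = (3*18^2 + 18) / (2*7) mod 23 = 5
x3 = s^2 - 2 x1 mod 23 = 5^2 - 2*18 = 12
y3 = s (x1 - x3) - y1 mod 23 = 5 * (18 - 12) - 7 = 0

2P = (12, 0)


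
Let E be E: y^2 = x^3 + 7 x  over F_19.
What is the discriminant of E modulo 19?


4 a^3 + 27 b^2 = 4*7^3 + 27*0^2 = 1372 + 0 = 1372
Delta = -16 * (1372) = -21952
Delta mod 19 = 12

Delta = 12 (mod 19)


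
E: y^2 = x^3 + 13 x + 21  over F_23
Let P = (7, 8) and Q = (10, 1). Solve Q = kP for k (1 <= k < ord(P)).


Enumerate multiples of P until we hit Q = (10, 1):
  1P = (7, 8)
  2P = (17, 7)
  3P = (2, 3)
  4P = (15, 7)
  5P = (10, 1)
Match found at i = 5.

k = 5


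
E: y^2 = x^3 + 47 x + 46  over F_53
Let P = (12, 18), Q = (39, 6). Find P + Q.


P != Q, so use the chord formula.
s = (y2 - y1) / (x2 - x1) = (41) / (27) mod 53 = 29
x3 = s^2 - x1 - x2 mod 53 = 29^2 - 12 - 39 = 48
y3 = s (x1 - x3) - y1 mod 53 = 29 * (12 - 48) - 18 = 51

P + Q = (48, 51)


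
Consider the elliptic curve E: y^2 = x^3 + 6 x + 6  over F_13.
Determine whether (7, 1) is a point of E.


Check whether y^2 = x^3 + 6 x + 6 (mod 13) for (x, y) = (7, 1).
LHS: y^2 = 1^2 mod 13 = 1
RHS: x^3 + 6 x + 6 = 7^3 + 6*7 + 6 mod 13 = 1
LHS = RHS

Yes, on the curve


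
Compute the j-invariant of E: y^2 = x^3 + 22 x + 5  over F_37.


Delta = -16(4 a^3 + 27 b^2) mod 37 = 35
-1728 * (4 a)^3 = -1728 * (4*22)^3 mod 37 = 29
j = 29 * 35^(-1) mod 37 = 4

j = 4 (mod 37)


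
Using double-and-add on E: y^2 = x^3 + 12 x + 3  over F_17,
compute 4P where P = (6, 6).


k = 4 = 100_2 (binary, LSB first: 001)
Double-and-add from P = (6, 6):
  bit 0 = 0: acc unchanged = O
  bit 1 = 0: acc unchanged = O
  bit 2 = 1: acc = O + (10, 16) = (10, 16)

4P = (10, 16)


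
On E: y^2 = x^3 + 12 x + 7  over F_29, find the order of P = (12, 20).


Compute successive multiples of P until we hit O:
  1P = (12, 20)
  2P = (27, 2)
  3P = (10, 24)
  4P = (11, 7)
  5P = (1, 7)
  6P = (15, 16)
  7P = (7, 12)
  8P = (23, 3)
  ... (continuing to 31P)
  31P = O

ord(P) = 31


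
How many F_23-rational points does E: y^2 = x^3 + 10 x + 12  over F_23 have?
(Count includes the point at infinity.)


For each x in F_23, count y with y^2 = x^3 + 10 x + 12 mod 23:
  x = 0: RHS = 12, y in [9, 14]  -> 2 point(s)
  x = 1: RHS = 0, y in [0]  -> 1 point(s)
  x = 3: RHS = 0, y in [0]  -> 1 point(s)
  x = 4: RHS = 1, y in [1, 22]  -> 2 point(s)
  x = 5: RHS = 3, y in [7, 16]  -> 2 point(s)
  x = 6: RHS = 12, y in [9, 14]  -> 2 point(s)
  x = 8: RHS = 6, y in [11, 12]  -> 2 point(s)
  x = 9: RHS = 3, y in [7, 16]  -> 2 point(s)
  x = 10: RHS = 8, y in [10, 13]  -> 2 point(s)
  x = 11: RHS = 4, y in [2, 21]  -> 2 point(s)
  x = 13: RHS = 16, y in [4, 19]  -> 2 point(s)
  x = 15: RHS = 18, y in [8, 15]  -> 2 point(s)
  x = 16: RHS = 13, y in [6, 17]  -> 2 point(s)
  x = 17: RHS = 12, y in [9, 14]  -> 2 point(s)
  x = 19: RHS = 0, y in [0]  -> 1 point(s)
  x = 20: RHS = 1, y in [1, 22]  -> 2 point(s)
  x = 22: RHS = 1, y in [1, 22]  -> 2 point(s)
Affine points: 31. Add the point at infinity: total = 32.

#E(F_23) = 32


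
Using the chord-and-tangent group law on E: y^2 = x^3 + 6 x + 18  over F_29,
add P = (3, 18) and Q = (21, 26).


P != Q, so use the chord formula.
s = (y2 - y1) / (x2 - x1) = (8) / (18) mod 29 = 23
x3 = s^2 - x1 - x2 mod 29 = 23^2 - 3 - 21 = 12
y3 = s (x1 - x3) - y1 mod 29 = 23 * (3 - 12) - 18 = 7

P + Q = (12, 7)


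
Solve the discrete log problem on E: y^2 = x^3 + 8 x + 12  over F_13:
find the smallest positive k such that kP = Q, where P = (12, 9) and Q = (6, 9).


Enumerate multiples of P until we hit Q = (6, 9):
  1P = (12, 9)
  2P = (11, 1)
  3P = (2, 6)
  4P = (0, 5)
  5P = (4, 11)
  6P = (6, 9)
Match found at i = 6.

k = 6


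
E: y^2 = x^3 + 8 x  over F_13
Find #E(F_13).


For each x in F_13, count y with y^2 = x^3 + 8 x + 0 mod 13:
  x = 0: RHS = 0, y in [0]  -> 1 point(s)
  x = 1: RHS = 9, y in [3, 10]  -> 2 point(s)
  x = 3: RHS = 12, y in [5, 8]  -> 2 point(s)
  x = 5: RHS = 9, y in [3, 10]  -> 2 point(s)
  x = 6: RHS = 4, y in [2, 11]  -> 2 point(s)
  x = 7: RHS = 9, y in [3, 10]  -> 2 point(s)
  x = 8: RHS = 4, y in [2, 11]  -> 2 point(s)
  x = 10: RHS = 1, y in [1, 12]  -> 2 point(s)
  x = 12: RHS = 4, y in [2, 11]  -> 2 point(s)
Affine points: 17. Add the point at infinity: total = 18.

#E(F_13) = 18


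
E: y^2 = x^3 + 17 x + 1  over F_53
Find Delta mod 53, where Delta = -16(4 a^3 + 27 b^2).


4 a^3 + 27 b^2 = 4*17^3 + 27*1^2 = 19652 + 27 = 19679
Delta = -16 * (19679) = -314864
Delta mod 53 = 9

Delta = 9 (mod 53)


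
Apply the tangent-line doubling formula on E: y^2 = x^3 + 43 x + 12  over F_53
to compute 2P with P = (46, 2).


Doubling: s = (3 x1^2 + a) / (2 y1)
s = (3*46^2 + 43) / (2*2) mod 53 = 21
x3 = s^2 - 2 x1 mod 53 = 21^2 - 2*46 = 31
y3 = s (x1 - x3) - y1 mod 53 = 21 * (46 - 31) - 2 = 48

2P = (31, 48)


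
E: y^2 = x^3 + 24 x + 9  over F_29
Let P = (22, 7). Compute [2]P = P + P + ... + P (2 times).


k = 2 = 10_2 (binary, LSB first: 01)
Double-and-add from P = (22, 7):
  bit 0 = 0: acc unchanged = O
  bit 1 = 1: acc = O + (21, 28) = (21, 28)

2P = (21, 28)


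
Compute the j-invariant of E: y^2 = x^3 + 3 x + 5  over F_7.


Delta = -16(4 a^3 + 27 b^2) mod 7 = 2
-1728 * (4 a)^3 = -1728 * (4*3)^3 mod 7 = 6
j = 6 * 2^(-1) mod 7 = 3

j = 3 (mod 7)


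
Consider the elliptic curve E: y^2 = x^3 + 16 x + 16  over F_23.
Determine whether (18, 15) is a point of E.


Check whether y^2 = x^3 + 16 x + 16 (mod 23) for (x, y) = (18, 15).
LHS: y^2 = 15^2 mod 23 = 18
RHS: x^3 + 16 x + 16 = 18^3 + 16*18 + 16 mod 23 = 18
LHS = RHS

Yes, on the curve


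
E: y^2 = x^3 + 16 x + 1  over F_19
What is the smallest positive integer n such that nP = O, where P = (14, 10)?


Compute successive multiples of P until we hit O:
  1P = (14, 10)
  2P = (7, 0)
  3P = (14, 9)
  4P = O

ord(P) = 4


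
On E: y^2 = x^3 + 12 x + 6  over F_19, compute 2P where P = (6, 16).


Doubling: s = (3 x1^2 + a) / (2 y1)
s = (3*6^2 + 12) / (2*16) mod 19 = 18
x3 = s^2 - 2 x1 mod 19 = 18^2 - 2*6 = 8
y3 = s (x1 - x3) - y1 mod 19 = 18 * (6 - 8) - 16 = 5

2P = (8, 5)


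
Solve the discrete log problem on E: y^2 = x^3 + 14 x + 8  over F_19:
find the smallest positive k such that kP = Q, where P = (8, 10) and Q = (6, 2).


Enumerate multiples of P until we hit Q = (6, 2):
  1P = (8, 10)
  2P = (12, 2)
  3P = (3, 18)
  4P = (6, 2)
Match found at i = 4.

k = 4


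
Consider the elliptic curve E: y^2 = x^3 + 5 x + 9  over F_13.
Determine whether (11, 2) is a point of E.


Check whether y^2 = x^3 + 5 x + 9 (mod 13) for (x, y) = (11, 2).
LHS: y^2 = 2^2 mod 13 = 4
RHS: x^3 + 5 x + 9 = 11^3 + 5*11 + 9 mod 13 = 4
LHS = RHS

Yes, on the curve


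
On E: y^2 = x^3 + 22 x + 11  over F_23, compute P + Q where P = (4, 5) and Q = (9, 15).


P != Q, so use the chord formula.
s = (y2 - y1) / (x2 - x1) = (10) / (5) mod 23 = 2
x3 = s^2 - x1 - x2 mod 23 = 2^2 - 4 - 9 = 14
y3 = s (x1 - x3) - y1 mod 23 = 2 * (4 - 14) - 5 = 21

P + Q = (14, 21)


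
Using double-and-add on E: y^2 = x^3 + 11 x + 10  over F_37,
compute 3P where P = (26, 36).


k = 3 = 11_2 (binary, LSB first: 11)
Double-and-add from P = (26, 36):
  bit 0 = 1: acc = O + (26, 36) = (26, 36)
  bit 1 = 1: acc = (26, 36) + (26, 1) = O

3P = O


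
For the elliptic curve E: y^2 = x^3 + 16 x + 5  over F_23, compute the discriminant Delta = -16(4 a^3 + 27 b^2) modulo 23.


4 a^3 + 27 b^2 = 4*16^3 + 27*5^2 = 16384 + 675 = 17059
Delta = -16 * (17059) = -272944
Delta mod 23 = 20

Delta = 20 (mod 23)


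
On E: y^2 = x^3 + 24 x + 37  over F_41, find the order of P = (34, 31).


Compute successive multiples of P until we hit O:
  1P = (34, 31)
  2P = (5, 6)
  3P = (22, 26)
  4P = (35, 13)
  5P = (9, 11)
  6P = (38, 15)
  7P = (26, 19)
  8P = (14, 40)
  ... (continuing to 18P)
  18P = O

ord(P) = 18


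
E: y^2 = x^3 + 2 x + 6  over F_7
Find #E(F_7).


For each x in F_7, count y with y^2 = x^3 + 2 x + 6 mod 7:
  x = 1: RHS = 2, y in [3, 4]  -> 2 point(s)
  x = 2: RHS = 4, y in [2, 5]  -> 2 point(s)
  x = 3: RHS = 4, y in [2, 5]  -> 2 point(s)
  x = 4: RHS = 1, y in [1, 6]  -> 2 point(s)
  x = 5: RHS = 1, y in [1, 6]  -> 2 point(s)
Affine points: 10. Add the point at infinity: total = 11.

#E(F_7) = 11


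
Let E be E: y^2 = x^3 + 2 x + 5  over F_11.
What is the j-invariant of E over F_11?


Delta = -16(4 a^3 + 27 b^2) mod 11 = 7
-1728 * (4 a)^3 = -1728 * (4*2)^3 mod 11 = 5
j = 5 * 7^(-1) mod 11 = 7

j = 7 (mod 11)


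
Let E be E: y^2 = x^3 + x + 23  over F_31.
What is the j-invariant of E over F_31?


Delta = -16(4 a^3 + 27 b^2) mod 31 = 2
-1728 * (4 a)^3 = -1728 * (4*1)^3 mod 31 = 16
j = 16 * 2^(-1) mod 31 = 8

j = 8 (mod 31)


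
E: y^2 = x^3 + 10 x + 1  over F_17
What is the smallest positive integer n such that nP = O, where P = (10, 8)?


Compute successive multiples of P until we hit O:
  1P = (10, 8)
  2P = (13, 4)
  3P = (9, 2)
  4P = (0, 1)
  5P = (8, 7)
  6P = (12, 8)
  7P = (12, 9)
  8P = (8, 10)
  ... (continuing to 13P)
  13P = O

ord(P) = 13


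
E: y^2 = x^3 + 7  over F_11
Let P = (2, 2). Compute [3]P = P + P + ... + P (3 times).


k = 3 = 11_2 (binary, LSB first: 11)
Double-and-add from P = (2, 2):
  bit 0 = 1: acc = O + (2, 2) = (2, 2)
  bit 1 = 1: acc = (2, 2) + (5, 0) = (2, 9)

3P = (2, 9)


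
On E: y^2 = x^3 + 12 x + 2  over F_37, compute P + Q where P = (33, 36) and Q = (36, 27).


P != Q, so use the chord formula.
s = (y2 - y1) / (x2 - x1) = (28) / (3) mod 37 = 34
x3 = s^2 - x1 - x2 mod 37 = 34^2 - 33 - 36 = 14
y3 = s (x1 - x3) - y1 mod 37 = 34 * (33 - 14) - 36 = 18

P + Q = (14, 18)


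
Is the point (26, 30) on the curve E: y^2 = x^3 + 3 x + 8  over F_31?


Check whether y^2 = x^3 + 3 x + 8 (mod 31) for (x, y) = (26, 30).
LHS: y^2 = 30^2 mod 31 = 1
RHS: x^3 + 3 x + 8 = 26^3 + 3*26 + 8 mod 31 = 23
LHS != RHS

No, not on the curve


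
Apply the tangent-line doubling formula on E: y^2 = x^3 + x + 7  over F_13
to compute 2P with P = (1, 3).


Doubling: s = (3 x1^2 + a) / (2 y1)
s = (3*1^2 + 1) / (2*3) mod 13 = 5
x3 = s^2 - 2 x1 mod 13 = 5^2 - 2*1 = 10
y3 = s (x1 - x3) - y1 mod 13 = 5 * (1 - 10) - 3 = 4

2P = (10, 4)


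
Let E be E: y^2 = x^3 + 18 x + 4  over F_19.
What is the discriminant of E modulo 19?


4 a^3 + 27 b^2 = 4*18^3 + 27*4^2 = 23328 + 432 = 23760
Delta = -16 * (23760) = -380160
Delta mod 19 = 11

Delta = 11 (mod 19)


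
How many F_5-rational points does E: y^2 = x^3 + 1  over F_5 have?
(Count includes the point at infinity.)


For each x in F_5, count y with y^2 = x^3 + 0 x + 1 mod 5:
  x = 0: RHS = 1, y in [1, 4]  -> 2 point(s)
  x = 2: RHS = 4, y in [2, 3]  -> 2 point(s)
  x = 4: RHS = 0, y in [0]  -> 1 point(s)
Affine points: 5. Add the point at infinity: total = 6.

#E(F_5) = 6


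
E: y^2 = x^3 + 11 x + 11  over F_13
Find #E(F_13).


For each x in F_13, count y with y^2 = x^3 + 11 x + 11 mod 13:
  x = 1: RHS = 10, y in [6, 7]  -> 2 point(s)
  x = 5: RHS = 9, y in [3, 10]  -> 2 point(s)
  x = 8: RHS = 0, y in [0]  -> 1 point(s)
  x = 10: RHS = 3, y in [4, 9]  -> 2 point(s)
  x = 12: RHS = 12, y in [5, 8]  -> 2 point(s)
Affine points: 9. Add the point at infinity: total = 10.

#E(F_13) = 10


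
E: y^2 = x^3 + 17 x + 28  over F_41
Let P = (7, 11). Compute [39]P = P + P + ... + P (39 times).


k = 39 = 100111_2 (binary, LSB first: 111001)
Double-and-add from P = (7, 11):
  bit 0 = 1: acc = O + (7, 11) = (7, 11)
  bit 1 = 1: acc = (7, 11) + (27, 30) = (16, 3)
  bit 2 = 1: acc = (16, 3) + (36, 33) = (22, 29)
  bit 3 = 0: acc unchanged = (22, 29)
  bit 4 = 0: acc unchanged = (22, 29)
  bit 5 = 1: acc = (22, 29) + (24, 19) = (20, 2)

39P = (20, 2)


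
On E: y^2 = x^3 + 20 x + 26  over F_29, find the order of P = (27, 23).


Compute successive multiples of P until we hit O:
  1P = (27, 23)
  2P = (24, 27)
  3P = (12, 15)
  4P = (14, 11)
  5P = (23, 3)
  6P = (4, 5)
  7P = (7, 4)
  8P = (17, 1)
  ... (continuing to 29P)
  29P = O

ord(P) = 29


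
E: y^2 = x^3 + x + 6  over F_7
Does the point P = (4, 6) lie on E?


Check whether y^2 = x^3 + 1 x + 6 (mod 7) for (x, y) = (4, 6).
LHS: y^2 = 6^2 mod 7 = 1
RHS: x^3 + 1 x + 6 = 4^3 + 1*4 + 6 mod 7 = 4
LHS != RHS

No, not on the curve


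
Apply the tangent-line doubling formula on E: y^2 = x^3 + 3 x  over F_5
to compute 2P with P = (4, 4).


Doubling: s = (3 x1^2 + a) / (2 y1)
s = (3*4^2 + 3) / (2*4) mod 5 = 2
x3 = s^2 - 2 x1 mod 5 = 2^2 - 2*4 = 1
y3 = s (x1 - x3) - y1 mod 5 = 2 * (4 - 1) - 4 = 2

2P = (1, 2)


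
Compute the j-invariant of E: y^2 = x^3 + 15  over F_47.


Delta = -16(4 a^3 + 27 b^2) mod 47 = 43
-1728 * (4 a)^3 = -1728 * (4*0)^3 mod 47 = 0
j = 0 * 43^(-1) mod 47 = 0

j = 0 (mod 47)


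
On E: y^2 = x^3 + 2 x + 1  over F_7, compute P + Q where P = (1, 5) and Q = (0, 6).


P != Q, so use the chord formula.
s = (y2 - y1) / (x2 - x1) = (1) / (6) mod 7 = 6
x3 = s^2 - x1 - x2 mod 7 = 6^2 - 1 - 0 = 0
y3 = s (x1 - x3) - y1 mod 7 = 6 * (1 - 0) - 5 = 1

P + Q = (0, 1)


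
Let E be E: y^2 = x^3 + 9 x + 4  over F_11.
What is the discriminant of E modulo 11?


4 a^3 + 27 b^2 = 4*9^3 + 27*4^2 = 2916 + 432 = 3348
Delta = -16 * (3348) = -53568
Delta mod 11 = 2

Delta = 2 (mod 11)


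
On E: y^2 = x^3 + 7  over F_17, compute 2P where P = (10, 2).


Doubling: s = (3 x1^2 + a) / (2 y1)
s = (3*10^2 + 0) / (2*2) mod 17 = 7
x3 = s^2 - 2 x1 mod 17 = 7^2 - 2*10 = 12
y3 = s (x1 - x3) - y1 mod 17 = 7 * (10 - 12) - 2 = 1

2P = (12, 1)


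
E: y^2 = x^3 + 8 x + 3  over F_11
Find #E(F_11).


For each x in F_11, count y with y^2 = x^3 + 8 x + 3 mod 11:
  x = 0: RHS = 3, y in [5, 6]  -> 2 point(s)
  x = 1: RHS = 1, y in [1, 10]  -> 2 point(s)
  x = 2: RHS = 5, y in [4, 7]  -> 2 point(s)
  x = 4: RHS = 0, y in [0]  -> 1 point(s)
  x = 5: RHS = 3, y in [5, 6]  -> 2 point(s)
  x = 6: RHS = 3, y in [5, 6]  -> 2 point(s)
  x = 9: RHS = 1, y in [1, 10]  -> 2 point(s)
  x = 10: RHS = 5, y in [4, 7]  -> 2 point(s)
Affine points: 15. Add the point at infinity: total = 16.

#E(F_11) = 16


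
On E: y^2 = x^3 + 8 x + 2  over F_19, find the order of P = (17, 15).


Compute successive multiples of P until we hit O:
  1P = (17, 15)
  2P = (15, 18)
  3P = (13, 17)
  4P = (13, 2)
  5P = (15, 1)
  6P = (17, 4)
  7P = O

ord(P) = 7


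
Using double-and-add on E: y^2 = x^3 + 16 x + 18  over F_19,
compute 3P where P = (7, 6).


k = 3 = 11_2 (binary, LSB first: 11)
Double-and-add from P = (7, 6):
  bit 0 = 1: acc = O + (7, 6) = (7, 6)
  bit 1 = 1: acc = (7, 6) + (16, 0) = (7, 13)

3P = (7, 13)


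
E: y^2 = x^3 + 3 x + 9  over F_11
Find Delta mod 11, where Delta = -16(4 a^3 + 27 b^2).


4 a^3 + 27 b^2 = 4*3^3 + 27*9^2 = 108 + 2187 = 2295
Delta = -16 * (2295) = -36720
Delta mod 11 = 9

Delta = 9 (mod 11)


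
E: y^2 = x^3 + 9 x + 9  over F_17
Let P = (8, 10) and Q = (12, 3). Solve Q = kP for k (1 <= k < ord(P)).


Enumerate multiples of P until we hit Q = (12, 3):
  1P = (8, 10)
  2P = (2, 1)
  3P = (5, 3)
  4P = (0, 3)
  5P = (1, 11)
  6P = (16, 13)
  7P = (12, 14)
  8P = (15, 0)
  9P = (12, 3)
Match found at i = 9.

k = 9


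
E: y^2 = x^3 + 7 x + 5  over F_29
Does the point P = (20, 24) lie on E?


Check whether y^2 = x^3 + 7 x + 5 (mod 29) for (x, y) = (20, 24).
LHS: y^2 = 24^2 mod 29 = 25
RHS: x^3 + 7 x + 5 = 20^3 + 7*20 + 5 mod 29 = 25
LHS = RHS

Yes, on the curve


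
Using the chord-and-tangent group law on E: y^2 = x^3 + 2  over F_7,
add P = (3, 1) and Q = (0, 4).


P != Q, so use the chord formula.
s = (y2 - y1) / (x2 - x1) = (3) / (4) mod 7 = 6
x3 = s^2 - x1 - x2 mod 7 = 6^2 - 3 - 0 = 5
y3 = s (x1 - x3) - y1 mod 7 = 6 * (3 - 5) - 1 = 1

P + Q = (5, 1)


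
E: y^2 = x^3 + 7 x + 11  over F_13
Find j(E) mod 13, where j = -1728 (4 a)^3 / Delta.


Delta = -16(4 a^3 + 27 b^2) mod 13 = 6
-1728 * (4 a)^3 = -1728 * (4*7)^3 mod 13 = 8
j = 8 * 6^(-1) mod 13 = 10

j = 10 (mod 13)


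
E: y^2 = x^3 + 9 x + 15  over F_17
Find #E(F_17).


For each x in F_17, count y with y^2 = x^3 + 9 x + 15 mod 17:
  x = 0: RHS = 15, y in [7, 10]  -> 2 point(s)
  x = 1: RHS = 8, y in [5, 12]  -> 2 point(s)
  x = 3: RHS = 1, y in [1, 16]  -> 2 point(s)
  x = 4: RHS = 13, y in [8, 9]  -> 2 point(s)
  x = 5: RHS = 15, y in [7, 10]  -> 2 point(s)
  x = 6: RHS = 13, y in [8, 9]  -> 2 point(s)
  x = 7: RHS = 13, y in [8, 9]  -> 2 point(s)
  x = 8: RHS = 4, y in [2, 15]  -> 2 point(s)
  x = 9: RHS = 9, y in [3, 14]  -> 2 point(s)
  x = 10: RHS = 0, y in [0]  -> 1 point(s)
  x = 11: RHS = 0, y in [0]  -> 1 point(s)
  x = 12: RHS = 15, y in [7, 10]  -> 2 point(s)
  x = 13: RHS = 0, y in [0]  -> 1 point(s)
Affine points: 23. Add the point at infinity: total = 24.

#E(F_17) = 24


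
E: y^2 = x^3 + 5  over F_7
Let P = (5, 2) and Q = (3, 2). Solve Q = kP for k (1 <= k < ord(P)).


Enumerate multiples of P until we hit Q = (3, 2):
  1P = (5, 2)
  2P = (6, 2)
  3P = (3, 5)
  4P = (3, 2)
Match found at i = 4.

k = 4


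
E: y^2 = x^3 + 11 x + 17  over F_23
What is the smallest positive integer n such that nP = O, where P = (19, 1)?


Compute successive multiples of P until we hit O:
  1P = (19, 1)
  2P = (10, 0)
  3P = (19, 22)
  4P = O

ord(P) = 4


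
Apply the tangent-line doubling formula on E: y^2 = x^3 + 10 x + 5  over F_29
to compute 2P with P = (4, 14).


Doubling: s = (3 x1^2 + a) / (2 y1)
s = (3*4^2 + 10) / (2*14) mod 29 = 0
x3 = s^2 - 2 x1 mod 29 = 0^2 - 2*4 = 21
y3 = s (x1 - x3) - y1 mod 29 = 0 * (4 - 21) - 14 = 15

2P = (21, 15)


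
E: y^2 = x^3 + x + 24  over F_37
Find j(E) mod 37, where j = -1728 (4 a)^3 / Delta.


Delta = -16(4 a^3 + 27 b^2) mod 37 = 3
-1728 * (4 a)^3 = -1728 * (4*1)^3 mod 37 = 1
j = 1 * 3^(-1) mod 37 = 25

j = 25 (mod 37)


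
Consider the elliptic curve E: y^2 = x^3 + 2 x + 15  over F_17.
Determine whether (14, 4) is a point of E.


Check whether y^2 = x^3 + 2 x + 15 (mod 17) for (x, y) = (14, 4).
LHS: y^2 = 4^2 mod 17 = 16
RHS: x^3 + 2 x + 15 = 14^3 + 2*14 + 15 mod 17 = 16
LHS = RHS

Yes, on the curve


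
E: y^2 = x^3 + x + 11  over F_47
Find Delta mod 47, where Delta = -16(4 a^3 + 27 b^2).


4 a^3 + 27 b^2 = 4*1^3 + 27*11^2 = 4 + 3267 = 3271
Delta = -16 * (3271) = -52336
Delta mod 47 = 22

Delta = 22 (mod 47)


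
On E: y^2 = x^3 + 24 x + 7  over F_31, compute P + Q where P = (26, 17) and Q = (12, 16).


P != Q, so use the chord formula.
s = (y2 - y1) / (x2 - x1) = (30) / (17) mod 31 = 20
x3 = s^2 - x1 - x2 mod 31 = 20^2 - 26 - 12 = 21
y3 = s (x1 - x3) - y1 mod 31 = 20 * (26 - 21) - 17 = 21

P + Q = (21, 21)


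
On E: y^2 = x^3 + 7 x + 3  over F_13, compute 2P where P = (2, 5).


k = 2 = 10_2 (binary, LSB first: 01)
Double-and-add from P = (2, 5):
  bit 0 = 0: acc unchanged = O
  bit 1 = 1: acc = O + (0, 4) = (0, 4)

2P = (0, 4)


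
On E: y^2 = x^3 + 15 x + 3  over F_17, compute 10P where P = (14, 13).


k = 10 = 1010_2 (binary, LSB first: 0101)
Double-and-add from P = (14, 13):
  bit 0 = 0: acc unchanged = O
  bit 1 = 1: acc = O + (7, 14) = (7, 14)
  bit 2 = 0: acc unchanged = (7, 14)
  bit 3 = 1: acc = (7, 14) + (13, 7) = (13, 10)

10P = (13, 10)


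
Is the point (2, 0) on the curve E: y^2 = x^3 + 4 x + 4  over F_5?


Check whether y^2 = x^3 + 4 x + 4 (mod 5) for (x, y) = (2, 0).
LHS: y^2 = 0^2 mod 5 = 0
RHS: x^3 + 4 x + 4 = 2^3 + 4*2 + 4 mod 5 = 0
LHS = RHS

Yes, on the curve


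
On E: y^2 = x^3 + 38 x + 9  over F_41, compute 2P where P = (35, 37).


Doubling: s = (3 x1^2 + a) / (2 y1)
s = (3*35^2 + 38) / (2*37) mod 41 = 33
x3 = s^2 - 2 x1 mod 41 = 33^2 - 2*35 = 35
y3 = s (x1 - x3) - y1 mod 41 = 33 * (35 - 35) - 37 = 4

2P = (35, 4)


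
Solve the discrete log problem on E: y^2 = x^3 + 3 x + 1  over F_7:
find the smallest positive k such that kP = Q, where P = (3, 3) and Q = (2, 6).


Enumerate multiples of P until we hit Q = (2, 6):
  1P = (3, 3)
  2P = (5, 1)
  3P = (0, 1)
  4P = (6, 2)
  5P = (2, 6)
Match found at i = 5.

k = 5


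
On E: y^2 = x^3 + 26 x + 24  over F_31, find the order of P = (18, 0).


Compute successive multiples of P until we hit O:
  1P = (18, 0)
  2P = O

ord(P) = 2


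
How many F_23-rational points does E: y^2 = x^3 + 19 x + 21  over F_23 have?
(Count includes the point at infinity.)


For each x in F_23, count y with y^2 = x^3 + 19 x + 21 mod 23:
  x = 1: RHS = 18, y in [8, 15]  -> 2 point(s)
  x = 3: RHS = 13, y in [6, 17]  -> 2 point(s)
  x = 4: RHS = 0, y in [0]  -> 1 point(s)
  x = 6: RHS = 6, y in [11, 12]  -> 2 point(s)
  x = 8: RHS = 18, y in [8, 15]  -> 2 point(s)
  x = 9: RHS = 1, y in [1, 22]  -> 2 point(s)
  x = 13: RHS = 4, y in [2, 21]  -> 2 point(s)
  x = 14: RHS = 18, y in [8, 15]  -> 2 point(s)
  x = 15: RHS = 1, y in [1, 22]  -> 2 point(s)
  x = 17: RHS = 13, y in [6, 17]  -> 2 point(s)
  x = 18: RHS = 8, y in [10, 13]  -> 2 point(s)
  x = 20: RHS = 6, y in [11, 12]  -> 2 point(s)
  x = 22: RHS = 1, y in [1, 22]  -> 2 point(s)
Affine points: 25. Add the point at infinity: total = 26.

#E(F_23) = 26


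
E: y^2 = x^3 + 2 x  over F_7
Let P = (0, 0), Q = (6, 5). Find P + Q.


P != Q, so use the chord formula.
s = (y2 - y1) / (x2 - x1) = (5) / (6) mod 7 = 2
x3 = s^2 - x1 - x2 mod 7 = 2^2 - 0 - 6 = 5
y3 = s (x1 - x3) - y1 mod 7 = 2 * (0 - 5) - 0 = 4

P + Q = (5, 4)


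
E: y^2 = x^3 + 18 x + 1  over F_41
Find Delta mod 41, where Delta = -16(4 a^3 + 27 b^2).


4 a^3 + 27 b^2 = 4*18^3 + 27*1^2 = 23328 + 27 = 23355
Delta = -16 * (23355) = -373680
Delta mod 41 = 35

Delta = 35 (mod 41)


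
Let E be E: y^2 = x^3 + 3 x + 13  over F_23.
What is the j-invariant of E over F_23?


Delta = -16(4 a^3 + 27 b^2) mod 23 = 14
-1728 * (4 a)^3 = -1728 * (4*3)^3 mod 23 = 14
j = 14 * 14^(-1) mod 23 = 1

j = 1 (mod 23)


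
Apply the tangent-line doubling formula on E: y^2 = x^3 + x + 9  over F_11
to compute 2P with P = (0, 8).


Doubling: s = (3 x1^2 + a) / (2 y1)
s = (3*0^2 + 1) / (2*8) mod 11 = 9
x3 = s^2 - 2 x1 mod 11 = 9^2 - 2*0 = 4
y3 = s (x1 - x3) - y1 mod 11 = 9 * (0 - 4) - 8 = 0

2P = (4, 0)


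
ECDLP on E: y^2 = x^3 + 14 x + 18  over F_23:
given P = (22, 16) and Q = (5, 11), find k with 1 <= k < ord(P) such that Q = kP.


Enumerate multiples of P until we hit Q = (5, 11):
  1P = (22, 16)
  2P = (5, 11)
Match found at i = 2.

k = 2


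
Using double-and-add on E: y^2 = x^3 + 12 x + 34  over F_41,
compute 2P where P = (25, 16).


k = 2 = 10_2 (binary, LSB first: 01)
Double-and-add from P = (25, 16):
  bit 0 = 0: acc unchanged = O
  bit 1 = 1: acc = O + (31, 12) = (31, 12)

2P = (31, 12)


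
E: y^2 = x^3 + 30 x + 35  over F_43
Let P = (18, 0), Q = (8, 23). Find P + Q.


P != Q, so use the chord formula.
s = (y2 - y1) / (x2 - x1) = (23) / (33) mod 43 = 2
x3 = s^2 - x1 - x2 mod 43 = 2^2 - 18 - 8 = 21
y3 = s (x1 - x3) - y1 mod 43 = 2 * (18 - 21) - 0 = 37

P + Q = (21, 37)


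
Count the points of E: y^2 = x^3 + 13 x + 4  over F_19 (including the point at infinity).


For each x in F_19, count y with y^2 = x^3 + 13 x + 4 mod 19:
  x = 0: RHS = 4, y in [2, 17]  -> 2 point(s)
  x = 2: RHS = 0, y in [0]  -> 1 point(s)
  x = 4: RHS = 6, y in [5, 14]  -> 2 point(s)
  x = 5: RHS = 4, y in [2, 17]  -> 2 point(s)
  x = 7: RHS = 1, y in [1, 18]  -> 2 point(s)
  x = 12: RHS = 7, y in [8, 11]  -> 2 point(s)
  x = 14: RHS = 4, y in [2, 17]  -> 2 point(s)
  x = 18: RHS = 9, y in [3, 16]  -> 2 point(s)
Affine points: 15. Add the point at infinity: total = 16.

#E(F_19) = 16


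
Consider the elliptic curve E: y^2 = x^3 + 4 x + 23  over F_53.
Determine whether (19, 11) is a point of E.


Check whether y^2 = x^3 + 4 x + 23 (mod 53) for (x, y) = (19, 11).
LHS: y^2 = 11^2 mod 53 = 15
RHS: x^3 + 4 x + 23 = 19^3 + 4*19 + 23 mod 53 = 15
LHS = RHS

Yes, on the curve


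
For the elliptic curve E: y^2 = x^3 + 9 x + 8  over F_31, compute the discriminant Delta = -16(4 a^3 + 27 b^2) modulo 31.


4 a^3 + 27 b^2 = 4*9^3 + 27*8^2 = 2916 + 1728 = 4644
Delta = -16 * (4644) = -74304
Delta mod 31 = 3

Delta = 3 (mod 31)


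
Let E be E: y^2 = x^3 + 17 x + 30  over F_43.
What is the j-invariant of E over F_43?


Delta = -16(4 a^3 + 27 b^2) mod 43 = 33
-1728 * (4 a)^3 = -1728 * (4*17)^3 mod 43 = 1
j = 1 * 33^(-1) mod 43 = 30

j = 30 (mod 43)


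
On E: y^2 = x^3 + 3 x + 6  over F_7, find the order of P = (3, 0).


Compute successive multiples of P until we hit O:
  1P = (3, 0)
  2P = O

ord(P) = 2


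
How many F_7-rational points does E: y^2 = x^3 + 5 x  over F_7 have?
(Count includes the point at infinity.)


For each x in F_7, count y with y^2 = x^3 + 5 x + 0 mod 7:
  x = 0: RHS = 0, y in [0]  -> 1 point(s)
  x = 2: RHS = 4, y in [2, 5]  -> 2 point(s)
  x = 3: RHS = 0, y in [0]  -> 1 point(s)
  x = 4: RHS = 0, y in [0]  -> 1 point(s)
  x = 6: RHS = 1, y in [1, 6]  -> 2 point(s)
Affine points: 7. Add the point at infinity: total = 8.

#E(F_7) = 8


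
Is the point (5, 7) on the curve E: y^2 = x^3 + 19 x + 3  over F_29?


Check whether y^2 = x^3 + 19 x + 3 (mod 29) for (x, y) = (5, 7).
LHS: y^2 = 7^2 mod 29 = 20
RHS: x^3 + 19 x + 3 = 5^3 + 19*5 + 3 mod 29 = 20
LHS = RHS

Yes, on the curve


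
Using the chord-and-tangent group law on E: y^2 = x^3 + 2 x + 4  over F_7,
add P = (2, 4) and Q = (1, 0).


P != Q, so use the chord formula.
s = (y2 - y1) / (x2 - x1) = (3) / (6) mod 7 = 4
x3 = s^2 - x1 - x2 mod 7 = 4^2 - 2 - 1 = 6
y3 = s (x1 - x3) - y1 mod 7 = 4 * (2 - 6) - 4 = 1

P + Q = (6, 1)


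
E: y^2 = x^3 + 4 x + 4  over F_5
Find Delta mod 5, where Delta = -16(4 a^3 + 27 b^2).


4 a^3 + 27 b^2 = 4*4^3 + 27*4^2 = 256 + 432 = 688
Delta = -16 * (688) = -11008
Delta mod 5 = 2

Delta = 2 (mod 5)


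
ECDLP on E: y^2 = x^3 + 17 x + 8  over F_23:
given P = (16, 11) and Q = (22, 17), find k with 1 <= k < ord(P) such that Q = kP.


Enumerate multiples of P until we hit Q = (22, 17):
  1P = (16, 11)
  2P = (0, 10)
  3P = (15, 2)
  4P = (4, 5)
  5P = (9, 4)
  6P = (22, 6)
  7P = (17, 9)
  8P = (17, 14)
  9P = (22, 17)
Match found at i = 9.

k = 9


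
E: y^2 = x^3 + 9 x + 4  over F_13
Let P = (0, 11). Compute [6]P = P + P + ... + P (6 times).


k = 6 = 110_2 (binary, LSB first: 011)
Double-and-add from P = (0, 11):
  bit 0 = 0: acc unchanged = O
  bit 1 = 1: acc = O + (1, 1) = (1, 1)
  bit 2 = 1: acc = (1, 1) + (8, 9) = (0, 2)

6P = (0, 2)


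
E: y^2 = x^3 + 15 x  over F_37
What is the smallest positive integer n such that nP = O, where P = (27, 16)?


Compute successive multiples of P until we hit O:
  1P = (27, 16)
  2P = (30, 25)
  3P = (26, 24)
  4P = (11, 4)
  5P = (25, 4)
  6P = (21, 20)
  7P = (10, 22)
  8P = (16, 28)
  ... (continuing to 25P)
  25P = O

ord(P) = 25


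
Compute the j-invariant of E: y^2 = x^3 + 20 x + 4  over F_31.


Delta = -16(4 a^3 + 27 b^2) mod 31 = 28
-1728 * (4 a)^3 = -1728 * (4*20)^3 mod 31 = 1
j = 1 * 28^(-1) mod 31 = 10

j = 10 (mod 31)


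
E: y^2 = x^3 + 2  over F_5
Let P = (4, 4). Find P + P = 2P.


Doubling: s = (3 x1^2 + a) / (2 y1)
s = (3*4^2 + 0) / (2*4) mod 5 = 1
x3 = s^2 - 2 x1 mod 5 = 1^2 - 2*4 = 3
y3 = s (x1 - x3) - y1 mod 5 = 1 * (4 - 3) - 4 = 2

2P = (3, 2)


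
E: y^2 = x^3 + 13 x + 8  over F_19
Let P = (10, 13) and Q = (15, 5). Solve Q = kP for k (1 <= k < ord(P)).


Enumerate multiples of P until we hit Q = (15, 5):
  1P = (10, 13)
  2P = (15, 5)
Match found at i = 2.

k = 2


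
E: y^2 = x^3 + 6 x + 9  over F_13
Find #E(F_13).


For each x in F_13, count y with y^2 = x^3 + 6 x + 9 mod 13:
  x = 0: RHS = 9, y in [3, 10]  -> 2 point(s)
  x = 1: RHS = 3, y in [4, 9]  -> 2 point(s)
  x = 2: RHS = 3, y in [4, 9]  -> 2 point(s)
  x = 6: RHS = 1, y in [1, 12]  -> 2 point(s)
  x = 7: RHS = 4, y in [2, 11]  -> 2 point(s)
  x = 8: RHS = 10, y in [6, 7]  -> 2 point(s)
  x = 9: RHS = 12, y in [5, 8]  -> 2 point(s)
  x = 10: RHS = 3, y in [4, 9]  -> 2 point(s)
Affine points: 16. Add the point at infinity: total = 17.

#E(F_13) = 17


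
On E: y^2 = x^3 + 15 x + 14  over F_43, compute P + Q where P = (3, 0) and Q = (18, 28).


P != Q, so use the chord formula.
s = (y2 - y1) / (x2 - x1) = (28) / (15) mod 43 = 42
x3 = s^2 - x1 - x2 mod 43 = 42^2 - 3 - 18 = 23
y3 = s (x1 - x3) - y1 mod 43 = 42 * (3 - 23) - 0 = 20

P + Q = (23, 20)


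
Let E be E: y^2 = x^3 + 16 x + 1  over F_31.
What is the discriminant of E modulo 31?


4 a^3 + 27 b^2 = 4*16^3 + 27*1^2 = 16384 + 27 = 16411
Delta = -16 * (16411) = -262576
Delta mod 31 = 25

Delta = 25 (mod 31)


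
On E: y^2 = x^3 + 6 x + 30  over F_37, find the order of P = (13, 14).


Compute successive multiples of P until we hit O:
  1P = (13, 14)
  2P = (4, 28)
  3P = (11, 24)
  4P = (1, 0)
  5P = (11, 13)
  6P = (4, 9)
  7P = (13, 23)
  8P = O

ord(P) = 8


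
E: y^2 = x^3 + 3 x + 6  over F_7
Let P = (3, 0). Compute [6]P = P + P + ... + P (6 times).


k = 6 = 110_2 (binary, LSB first: 011)
Double-and-add from P = (3, 0):
  bit 0 = 0: acc unchanged = O
  bit 1 = 1: acc = O + O = O
  bit 2 = 1: acc = O + O = O

6P = O


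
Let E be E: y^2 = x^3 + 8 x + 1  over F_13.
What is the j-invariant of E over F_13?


Delta = -16(4 a^3 + 27 b^2) mod 13 = 2
-1728 * (4 a)^3 = -1728 * (4*8)^3 mod 13 = 8
j = 8 * 2^(-1) mod 13 = 4

j = 4 (mod 13)


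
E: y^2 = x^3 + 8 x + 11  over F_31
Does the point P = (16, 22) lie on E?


Check whether y^2 = x^3 + 8 x + 11 (mod 31) for (x, y) = (16, 22).
LHS: y^2 = 22^2 mod 31 = 19
RHS: x^3 + 8 x + 11 = 16^3 + 8*16 + 11 mod 31 = 19
LHS = RHS

Yes, on the curve


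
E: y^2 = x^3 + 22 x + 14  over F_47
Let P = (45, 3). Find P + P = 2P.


Doubling: s = (3 x1^2 + a) / (2 y1)
s = (3*45^2 + 22) / (2*3) mod 47 = 37
x3 = s^2 - 2 x1 mod 47 = 37^2 - 2*45 = 10
y3 = s (x1 - x3) - y1 mod 47 = 37 * (45 - 10) - 3 = 23

2P = (10, 23)


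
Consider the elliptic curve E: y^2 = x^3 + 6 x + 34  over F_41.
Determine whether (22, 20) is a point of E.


Check whether y^2 = x^3 + 6 x + 34 (mod 41) for (x, y) = (22, 20).
LHS: y^2 = 20^2 mod 41 = 31
RHS: x^3 + 6 x + 34 = 22^3 + 6*22 + 34 mod 41 = 31
LHS = RHS

Yes, on the curve


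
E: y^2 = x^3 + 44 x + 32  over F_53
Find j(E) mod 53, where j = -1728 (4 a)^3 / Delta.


Delta = -16(4 a^3 + 27 b^2) mod 53 = 39
-1728 * (4 a)^3 = -1728 * (4*44)^3 mod 53 = 35
j = 35 * 39^(-1) mod 53 = 24

j = 24 (mod 53)


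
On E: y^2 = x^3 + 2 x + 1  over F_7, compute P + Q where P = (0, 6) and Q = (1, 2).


P != Q, so use the chord formula.
s = (y2 - y1) / (x2 - x1) = (3) / (1) mod 7 = 3
x3 = s^2 - x1 - x2 mod 7 = 3^2 - 0 - 1 = 1
y3 = s (x1 - x3) - y1 mod 7 = 3 * (0 - 1) - 6 = 5

P + Q = (1, 5)


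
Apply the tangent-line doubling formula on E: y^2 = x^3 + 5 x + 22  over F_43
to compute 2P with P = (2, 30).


Doubling: s = (3 x1^2 + a) / (2 y1)
s = (3*2^2 + 5) / (2*30) mod 43 = 1
x3 = s^2 - 2 x1 mod 43 = 1^2 - 2*2 = 40
y3 = s (x1 - x3) - y1 mod 43 = 1 * (2 - 40) - 30 = 18

2P = (40, 18)


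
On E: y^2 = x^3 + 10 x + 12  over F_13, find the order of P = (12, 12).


Compute successive multiples of P until we hit O:
  1P = (12, 12)
  2P = (2, 1)
  3P = (11, 6)
  4P = (0, 8)
  5P = (4, 8)
  6P = (7, 10)
  7P = (3, 2)
  8P = (1, 6)
  ... (continuing to 19P)
  19P = O

ord(P) = 19


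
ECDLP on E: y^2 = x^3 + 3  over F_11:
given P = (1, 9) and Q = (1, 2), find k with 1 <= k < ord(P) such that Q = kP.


Enumerate multiples of P until we hit Q = (1, 2):
  1P = (1, 9)
  2P = (2, 0)
  3P = (1, 2)
Match found at i = 3.

k = 3


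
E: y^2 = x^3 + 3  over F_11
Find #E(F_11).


For each x in F_11, count y with y^2 = x^3 + 0 x + 3 mod 11:
  x = 0: RHS = 3, y in [5, 6]  -> 2 point(s)
  x = 1: RHS = 4, y in [2, 9]  -> 2 point(s)
  x = 2: RHS = 0, y in [0]  -> 1 point(s)
  x = 4: RHS = 1, y in [1, 10]  -> 2 point(s)
  x = 7: RHS = 5, y in [4, 7]  -> 2 point(s)
  x = 8: RHS = 9, y in [3, 8]  -> 2 point(s)
Affine points: 11. Add the point at infinity: total = 12.

#E(F_11) = 12


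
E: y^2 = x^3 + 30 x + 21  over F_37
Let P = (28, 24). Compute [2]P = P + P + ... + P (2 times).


k = 2 = 10_2 (binary, LSB first: 01)
Double-and-add from P = (28, 24):
  bit 0 = 0: acc unchanged = O
  bit 1 = 1: acc = O + (8, 25) = (8, 25)

2P = (8, 25)


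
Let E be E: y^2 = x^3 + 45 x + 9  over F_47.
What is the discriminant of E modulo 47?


4 a^3 + 27 b^2 = 4*45^3 + 27*9^2 = 364500 + 2187 = 366687
Delta = -16 * (366687) = -5866992
Delta mod 47 = 18

Delta = 18 (mod 47)


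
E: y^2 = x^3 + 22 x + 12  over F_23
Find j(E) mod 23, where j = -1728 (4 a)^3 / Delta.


Delta = -16(4 a^3 + 27 b^2) mod 23 = 2
-1728 * (4 a)^3 = -1728 * (4*22)^3 mod 23 = 8
j = 8 * 2^(-1) mod 23 = 4

j = 4 (mod 23)


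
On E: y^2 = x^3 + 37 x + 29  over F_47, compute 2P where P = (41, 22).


Doubling: s = (3 x1^2 + a) / (2 y1)
s = (3*41^2 + 37) / (2*22) mod 47 = 30
x3 = s^2 - 2 x1 mod 47 = 30^2 - 2*41 = 19
y3 = s (x1 - x3) - y1 mod 47 = 30 * (41 - 19) - 22 = 27

2P = (19, 27)


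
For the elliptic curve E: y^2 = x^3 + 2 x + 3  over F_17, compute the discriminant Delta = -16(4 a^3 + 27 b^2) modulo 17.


4 a^3 + 27 b^2 = 4*2^3 + 27*3^2 = 32 + 243 = 275
Delta = -16 * (275) = -4400
Delta mod 17 = 3

Delta = 3 (mod 17)


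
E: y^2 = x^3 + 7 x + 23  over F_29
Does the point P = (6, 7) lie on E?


Check whether y^2 = x^3 + 7 x + 23 (mod 29) for (x, y) = (6, 7).
LHS: y^2 = 7^2 mod 29 = 20
RHS: x^3 + 7 x + 23 = 6^3 + 7*6 + 23 mod 29 = 20
LHS = RHS

Yes, on the curve


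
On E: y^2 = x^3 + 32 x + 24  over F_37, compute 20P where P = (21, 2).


k = 20 = 10100_2 (binary, LSB first: 00101)
Double-and-add from P = (21, 2):
  bit 0 = 0: acc unchanged = O
  bit 1 = 0: acc unchanged = O
  bit 2 = 1: acc = O + (34, 7) = (34, 7)
  bit 3 = 0: acc unchanged = (34, 7)
  bit 4 = 1: acc = (34, 7) + (10, 30) = (27, 31)

20P = (27, 31)


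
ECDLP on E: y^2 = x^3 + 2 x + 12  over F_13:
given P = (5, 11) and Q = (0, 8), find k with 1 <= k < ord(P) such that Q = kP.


Enumerate multiples of P until we hit Q = (0, 8):
  1P = (5, 11)
  2P = (12, 10)
  3P = (0, 5)
  4P = (11, 0)
  5P = (0, 8)
Match found at i = 5.

k = 5


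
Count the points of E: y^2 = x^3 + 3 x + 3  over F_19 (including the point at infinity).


For each x in F_19, count y with y^2 = x^3 + 3 x + 3 mod 19:
  x = 1: RHS = 7, y in [8, 11]  -> 2 point(s)
  x = 2: RHS = 17, y in [6, 13]  -> 2 point(s)
  x = 3: RHS = 1, y in [1, 18]  -> 2 point(s)
  x = 6: RHS = 9, y in [3, 16]  -> 2 point(s)
  x = 7: RHS = 6, y in [5, 14]  -> 2 point(s)
  x = 8: RHS = 7, y in [8, 11]  -> 2 point(s)
  x = 10: RHS = 7, y in [8, 11]  -> 2 point(s)
  x = 12: RHS = 0, y in [0]  -> 1 point(s)
  x = 13: RHS = 16, y in [4, 15]  -> 2 point(s)
  x = 16: RHS = 5, y in [9, 10]  -> 2 point(s)
Affine points: 19. Add the point at infinity: total = 20.

#E(F_19) = 20


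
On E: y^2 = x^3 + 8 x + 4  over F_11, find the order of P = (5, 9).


Compute successive multiples of P until we hit O:
  1P = (5, 9)
  2P = (6, 9)
  3P = (0, 2)
  4P = (4, 10)
  5P = (3, 0)
  6P = (4, 1)
  7P = (0, 9)
  8P = (6, 2)
  ... (continuing to 10P)
  10P = O

ord(P) = 10


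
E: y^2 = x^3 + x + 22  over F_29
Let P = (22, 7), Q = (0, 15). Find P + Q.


P != Q, so use the chord formula.
s = (y2 - y1) / (x2 - x1) = (8) / (7) mod 29 = 26
x3 = s^2 - x1 - x2 mod 29 = 26^2 - 22 - 0 = 16
y3 = s (x1 - x3) - y1 mod 29 = 26 * (22 - 16) - 7 = 4

P + Q = (16, 4)


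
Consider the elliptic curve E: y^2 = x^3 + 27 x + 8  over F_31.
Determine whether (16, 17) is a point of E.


Check whether y^2 = x^3 + 27 x + 8 (mod 31) for (x, y) = (16, 17).
LHS: y^2 = 17^2 mod 31 = 10
RHS: x^3 + 27 x + 8 = 16^3 + 27*16 + 8 mod 31 = 10
LHS = RHS

Yes, on the curve
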